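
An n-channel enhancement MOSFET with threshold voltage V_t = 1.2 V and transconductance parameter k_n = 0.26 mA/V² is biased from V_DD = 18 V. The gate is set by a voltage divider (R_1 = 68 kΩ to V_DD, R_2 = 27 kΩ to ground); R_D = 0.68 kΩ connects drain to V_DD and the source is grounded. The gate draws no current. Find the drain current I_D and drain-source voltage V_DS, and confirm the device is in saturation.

I_D ≈ 2 mA, V_DS ≈ 17 V

V_G = V_DD·R_2/(R_1+R_2) = 18×27/95 = 5.12 V. With the source grounded, V_GS = V_G = 5.12 V.
Assume saturation: I_D = (k_n/2)(V_GS − V_t)² = (0.26/2)×(5.12 − 1.2)² = 0.13×3.92² = 1.99 mA.
V_DS = V_DD − I_D·R_D = 18 − 1.99×0.68 = 16.6 V.
Saturation requires V_DS ≥ V_GS − V_t = 3.92 V; 16.6 ≥ 3.92 ✓.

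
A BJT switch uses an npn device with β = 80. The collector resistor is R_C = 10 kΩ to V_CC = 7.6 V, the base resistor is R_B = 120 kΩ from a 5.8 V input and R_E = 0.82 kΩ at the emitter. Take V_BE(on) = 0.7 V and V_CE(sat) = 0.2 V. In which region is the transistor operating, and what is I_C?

Assume active: I_B = (5.8 − 0.7)/(120 + 81×0.82) = 0.0274 mA, I_C = β·I_B = 2.19 mA.
Then V_CE = 7.6 − 2.19×10 − 2.22×0.82 = -16.1 V < 0.2 V — the active assumption fails.
Re-solve with V_CE = 0.2 V. KCL at the emitter: V_E/R_E = (V_BB−0.7−V_E)/R_B + (V_CC−0.2−V_E)/R_C, giving V_E = 0.589 V.
I_C = (V_CC − 0.2 − V_E)/R_C = (7.4 − 0.589)/10 = 0.681 mA.
Check: I_B = (5.1 − 0.589)/120 = 0.0376 mA, and β·I_B = 3.01 mA > I_C, confirming saturation.

saturation; I_C ≈ 0.68 mA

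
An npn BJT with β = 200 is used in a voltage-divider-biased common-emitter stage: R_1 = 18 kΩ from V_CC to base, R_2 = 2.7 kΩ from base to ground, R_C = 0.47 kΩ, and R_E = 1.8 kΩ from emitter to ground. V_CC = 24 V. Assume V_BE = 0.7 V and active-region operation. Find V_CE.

Thevenize the base divider: V_Th = V_CC·R_2/(R_1+R_2) = 24×2.7/20.7 = 3.13 V, R_Th = R_1‖R_2 = 2.35 kΩ.
Base-emitter loop: V_Th = I_B·R_Th + V_BE + (β+1)I_B·R_E, so I_B = (3.13 − 0.7) / (2.35 + 201×1.8) = 0.00667 mA.
I_C = β·I_B = 200×0.00667 = 1.33 mA, and I_E = (β+1)I_B = 1.34 mA.
V_CE = V_CC − I_C·R_C − I_E·R_E = 24 − 1.33×0.47 − 1.34×1.8 = 21 V.
V_CE = 21 V > 0.2 V confirms active-region operation.

V_CE ≈ 21 V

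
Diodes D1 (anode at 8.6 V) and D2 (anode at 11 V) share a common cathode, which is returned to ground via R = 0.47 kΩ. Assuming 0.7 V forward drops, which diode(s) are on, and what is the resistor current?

Only D2 conducts; I_R ≈ 22 mA

Assume both conduct. Then node N would need to be at both 8.6−0.7 = 7.9 V and 11−0.7 = 10.3 V, which is impossible.
Assume only D2 conducts: V_N = 11 − 0.7 = 10.3 V, so I_R = 10.3/0.47 = 21.9 mA.
Check D1: its anode-to-cathode voltage is 8.6 − 10.3 = -1.7 V < 0.7 V, so it is off. The assumption is consistent.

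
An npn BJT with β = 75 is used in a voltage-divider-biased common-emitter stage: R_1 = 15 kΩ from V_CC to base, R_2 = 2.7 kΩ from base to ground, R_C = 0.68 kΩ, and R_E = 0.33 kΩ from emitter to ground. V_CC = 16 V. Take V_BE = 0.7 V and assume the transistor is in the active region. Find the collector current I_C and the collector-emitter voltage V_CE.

I_C ≈ 4.8 mA, V_CE ≈ 11 V

Thevenize the base divider: V_Th = V_CC·R_2/(R_1+R_2) = 16×2.7/17.7 = 2.44 V, R_Th = R_1‖R_2 = 2.29 kΩ.
Base-emitter loop: V_Th = I_B·R_Th + V_BE + (β+1)I_B·R_E, so I_B = (2.44 − 0.7) / (2.29 + 76×0.33) = 0.0636 mA.
I_C = β·I_B = 75×0.0636 = 4.77 mA, and I_E = (β+1)I_B = 4.83 mA.
V_CE = V_CC − I_C·R_C − I_E·R_E = 16 − 4.77×0.68 − 4.83×0.33 = 11.2 V.
V_CE = 11.2 V > 0.2 V confirms active-region operation.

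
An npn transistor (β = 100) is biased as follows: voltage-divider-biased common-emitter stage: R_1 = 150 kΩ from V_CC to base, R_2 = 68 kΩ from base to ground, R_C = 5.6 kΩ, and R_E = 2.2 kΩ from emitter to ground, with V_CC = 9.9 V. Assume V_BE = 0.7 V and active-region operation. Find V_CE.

Thevenize the base divider: V_Th = V_CC·R_2/(R_1+R_2) = 9.9×68/218 = 3.09 V, R_Th = R_1‖R_2 = 46.8 kΩ.
Base-emitter loop: V_Th = I_B·R_Th + V_BE + (β+1)I_B·R_E, so I_B = (3.09 − 0.7) / (46.8 + 101×2.2) = 0.00888 mA.
I_C = β·I_B = 100×0.00888 = 0.888 mA, and I_E = (β+1)I_B = 0.897 mA.
V_CE = V_CC − I_C·R_C − I_E·R_E = 9.9 − 0.888×5.6 − 0.897×2.2 = 2.96 V.
V_CE = 2.96 V > 0.2 V confirms active-region operation.

V_CE ≈ 3 V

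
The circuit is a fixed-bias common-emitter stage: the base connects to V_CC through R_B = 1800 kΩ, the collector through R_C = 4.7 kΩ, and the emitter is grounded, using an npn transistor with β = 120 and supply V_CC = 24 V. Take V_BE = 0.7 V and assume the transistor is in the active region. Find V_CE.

Base loop: V_CC = I_B·R_B + V_BE, so I_B = (24 − 0.7)/1800 kΩ = 0.0129 mA.
In the active region I_C = β·I_B = 120 × 0.0129 = 1.55 mA.
Collector loop: V_CE = V_CC − I_C·R_C = 24 − 1.55×4.7 = 16.7 V.
Since V_CE = 16.7 V > V_CE(sat) ≈ 0.2 V, the transistor is in the active region as assumed.

V_CE ≈ 17 V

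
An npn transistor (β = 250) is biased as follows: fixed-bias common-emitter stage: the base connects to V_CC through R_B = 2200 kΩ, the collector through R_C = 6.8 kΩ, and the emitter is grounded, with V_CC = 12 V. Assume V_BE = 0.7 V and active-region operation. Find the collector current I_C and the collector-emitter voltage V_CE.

Base loop: V_CC = I_B·R_B + V_BE, so I_B = (12 − 0.7)/2200 kΩ = 0.00514 mA.
In the active region I_C = β·I_B = 250 × 0.00514 = 1.28 mA.
Collector loop: V_CE = V_CC − I_C·R_C = 12 − 1.28×6.8 = 3.27 V.
Since V_CE = 3.27 V > V_CE(sat) ≈ 0.2 V, the transistor is in the active region as assumed.

I_C ≈ 1.3 mA, V_CE ≈ 3.3 V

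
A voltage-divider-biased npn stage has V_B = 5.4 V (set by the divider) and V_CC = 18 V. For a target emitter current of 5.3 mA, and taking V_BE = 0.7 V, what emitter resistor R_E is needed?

R_E ≈ 0.89 kΩ

V_E = V_B − V_BE = 5.4 − 0.7 = 4.7 V.
R_E = V_E / I_E = 4.7 / 5.3 = 0.887 kΩ.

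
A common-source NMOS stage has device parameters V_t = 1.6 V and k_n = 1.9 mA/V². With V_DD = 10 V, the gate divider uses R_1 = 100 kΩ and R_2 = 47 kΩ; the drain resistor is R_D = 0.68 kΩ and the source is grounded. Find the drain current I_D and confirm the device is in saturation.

I_D ≈ 2.4 mA

V_G = V_DD·R_2/(R_1+R_2) = 10×47/147 = 3.2 V. With the source grounded, V_GS = V_G = 3.2 V.
Assume saturation: I_D = (k_n/2)(V_GS − V_t)² = (1.9/2)×(3.2 − 1.6)² = 0.95×1.6² = 2.42 mA.
V_DS = V_DD − I_D·R_D = 10 − 2.42×0.68 = 8.35 V.
Saturation requires V_DS ≥ V_GS − V_t = 1.6 V; 8.35 ≥ 1.6 ✓.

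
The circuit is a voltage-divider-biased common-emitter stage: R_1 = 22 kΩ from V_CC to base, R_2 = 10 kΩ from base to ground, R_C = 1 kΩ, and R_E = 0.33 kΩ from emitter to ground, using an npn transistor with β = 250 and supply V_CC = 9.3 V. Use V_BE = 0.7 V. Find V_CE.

V_CE ≈ 1.1 V

Thevenize the base divider: V_Th = V_CC·R_2/(R_1+R_2) = 9.3×10/32 = 2.91 V, R_Th = R_1‖R_2 = 6.88 kΩ.
Base-emitter loop: V_Th = I_B·R_Th + V_BE + (β+1)I_B·R_E, so I_B = (2.91 − 0.7) / (6.88 + 251×0.33) = 0.0246 mA.
I_C = β·I_B = 250×0.0246 = 6.15 mA, and I_E = (β+1)I_B = 6.17 mA.
V_CE = V_CC − I_C·R_C − I_E·R_E = 9.3 − 6.15×1 − 6.17×0.33 = 1.11 V.
V_CE = 1.11 V > 0.2 V confirms active-region operation.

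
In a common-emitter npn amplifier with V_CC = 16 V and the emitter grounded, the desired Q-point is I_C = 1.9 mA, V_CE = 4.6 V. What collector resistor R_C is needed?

Collector loop: V_CC = I_C·R_C + V_CE.
R_C = (V_CC − V_CE)/I_C = (16 − 4.6)/1.9 = 6 kΩ.

R_C ≈ 6 kΩ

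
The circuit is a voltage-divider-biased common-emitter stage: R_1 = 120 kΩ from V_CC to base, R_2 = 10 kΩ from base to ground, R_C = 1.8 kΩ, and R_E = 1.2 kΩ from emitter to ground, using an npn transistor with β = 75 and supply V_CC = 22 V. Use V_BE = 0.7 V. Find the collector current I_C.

Thevenize the base divider: V_Th = V_CC·R_2/(R_1+R_2) = 22×10/130 = 1.69 V, R_Th = R_1‖R_2 = 9.23 kΩ.
Base-emitter loop: V_Th = I_B·R_Th + V_BE + (β+1)I_B·R_E, so I_B = (1.69 − 0.7) / (9.23 + 76×1.2) = 0.00988 mA.
I_C = β·I_B = 75×0.00988 = 0.741 mA, and I_E = (β+1)I_B = 0.751 mA.
V_CE = V_CC − I_C·R_C − I_E·R_E = 22 − 0.741×1.8 − 0.751×1.2 = 19.8 V.
V_CE = 19.8 V > 0.2 V confirms active-region operation.

I_C ≈ 0.74 mA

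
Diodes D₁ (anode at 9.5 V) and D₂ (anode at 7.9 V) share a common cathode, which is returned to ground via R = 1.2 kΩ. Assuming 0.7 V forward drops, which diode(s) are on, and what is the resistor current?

Only D₁ conducts; I_R ≈ 7.3 mA

Assume both conduct. Then node N would need to be at both 9.5−0.7 = 8.8 V and 7.9−0.7 = 7.2 V, which is impossible.
Assume only D₁ conducts: V_N = 9.5 − 0.7 = 8.8 V, so I_R = 8.8/1.2 = 7.33 mA.
Check D₂: its anode-to-cathode voltage is 7.9 − 8.8 = -0.9 V < 0.7 V, so it is off. The assumption is consistent.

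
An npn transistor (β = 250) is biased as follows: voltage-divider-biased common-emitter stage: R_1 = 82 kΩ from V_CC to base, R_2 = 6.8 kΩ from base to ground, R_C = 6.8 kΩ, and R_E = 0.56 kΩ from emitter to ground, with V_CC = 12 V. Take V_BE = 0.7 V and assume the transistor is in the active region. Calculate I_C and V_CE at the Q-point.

Thevenize the base divider: V_Th = V_CC·R_2/(R_1+R_2) = 12×6.8/88.8 = 0.919 V, R_Th = R_1‖R_2 = 6.28 kΩ.
Base-emitter loop: V_Th = I_B·R_Th + V_BE + (β+1)I_B·R_E, so I_B = (0.919 − 0.7) / (6.28 + 251×0.56) = 0.00149 mA.
I_C = β·I_B = 250×0.00149 = 0.373 mA, and I_E = (β+1)I_B = 0.374 mA.
V_CE = V_CC − I_C·R_C − I_E·R_E = 12 − 0.373×6.8 − 0.374×0.56 = 9.26 V.
V_CE = 9.26 V > 0.2 V confirms active-region operation.

I_C ≈ 0.37 mA, V_CE ≈ 9.3 V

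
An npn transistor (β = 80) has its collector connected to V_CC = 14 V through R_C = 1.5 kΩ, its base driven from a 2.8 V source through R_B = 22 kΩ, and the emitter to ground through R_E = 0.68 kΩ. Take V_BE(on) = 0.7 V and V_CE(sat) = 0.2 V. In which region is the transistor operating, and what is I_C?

active; I_C ≈ 2.2 mA

Assume active. Base-emitter loop: I_B = (V_BB − V_BE)/(R_B + (β+1)R_E) = (2.8 − 0.7)/(22 + 81×0.68) = 0.0272 mA.
I_C = β·I_B = 80×0.0272 = 2.18 mA.
V_CE = V_CC − I_C·R_C − I_E·R_E = 14 − 2.18×1.5 − 2.21×0.68 = 9.23 V > V_CE(sat), so the active-region assumption holds.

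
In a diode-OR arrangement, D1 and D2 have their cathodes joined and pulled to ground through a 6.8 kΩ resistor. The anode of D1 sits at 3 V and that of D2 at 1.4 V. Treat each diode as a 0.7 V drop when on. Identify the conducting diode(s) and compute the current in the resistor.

Only D1 conducts; I_R ≈ 0.34 mA

Assume both conduct. Then node N would need to be at both 3−0.7 = 2.3 V and 1.4−0.7 = 0.7 V, which is impossible.
Assume only D1 conducts: V_N = 3 − 0.7 = 2.3 V, so I_R = 2.3/6.8 = 0.338 mA.
Check D2: its anode-to-cathode voltage is 1.4 − 2.3 = -0.9 V < 0.7 V, so it is off. The assumption is consistent.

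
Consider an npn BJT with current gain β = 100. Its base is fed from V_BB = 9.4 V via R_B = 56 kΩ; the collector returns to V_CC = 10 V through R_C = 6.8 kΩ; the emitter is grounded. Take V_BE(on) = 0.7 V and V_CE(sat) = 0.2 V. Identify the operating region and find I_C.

Assume active: I_B = (9.4 − 0.7)/56 = 0.155 mA, giving I_C = β·I_B = 15.5 mA.
But then V_CE = 10 − 15.5×6.8 = -95.6 V < V_CE(sat) = 0.2 V — impossible in the active region.
So the transistor is saturated. With V_CE = 0.2 V, I_C = (V_CC − 0.2)/R_C = 9.8/6.8 = 1.44 mA.
Check: β·I_B = 15.5 mA > I_C = 1.44 mA, confirming saturation.

saturation; I_C ≈ 1.4 mA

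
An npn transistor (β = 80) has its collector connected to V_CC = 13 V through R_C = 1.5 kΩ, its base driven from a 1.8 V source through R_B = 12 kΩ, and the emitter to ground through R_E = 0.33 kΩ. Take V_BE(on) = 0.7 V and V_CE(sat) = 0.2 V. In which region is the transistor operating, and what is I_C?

active; I_C ≈ 2.3 mA

Assume active. Base-emitter loop: I_B = (V_BB − V_BE)/(R_B + (β+1)R_E) = (1.8 − 0.7)/(12 + 81×0.33) = 0.0284 mA.
I_C = β·I_B = 80×0.0284 = 2.27 mA.
V_CE = V_CC − I_C·R_C − I_E·R_E = 13 − 2.27×1.5 − 2.3×0.33 = 8.83 V > V_CE(sat), so the active-region assumption holds.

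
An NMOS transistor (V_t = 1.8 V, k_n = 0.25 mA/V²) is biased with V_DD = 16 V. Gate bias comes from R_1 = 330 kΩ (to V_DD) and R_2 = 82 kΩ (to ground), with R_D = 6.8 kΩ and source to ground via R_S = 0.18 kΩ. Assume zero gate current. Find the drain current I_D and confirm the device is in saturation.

V_G = V_DD·R_2/(R_1+R_2) = 16×82/412 = 3.18 V.
Assume saturation: I_D = (k_n/2)(V_GS − V_t)² with V_GS = V_G − I_D·R_S = 3.18 − 0.18·I_D.
Substituting gives 0.00405·I_D² − 1.06·I_D + 0.24 = 0, with roots I_D = 0.226 or 262 mA.
The root I_D = 262 mA gives V_GS = -44 V ≤ V_t, so take I_D = 0.226 mA.
Then V_GS = 3.14 V and V_DS = V_DD − I_D(R_D+R_S) = 16 − 0.226×6.98 = 14.4 V.
Saturation requires V_DS ≥ V_GS − V_t = 1.34 V; 14.4 ≥ 1.34 ✓.

I_D ≈ 0.23 mA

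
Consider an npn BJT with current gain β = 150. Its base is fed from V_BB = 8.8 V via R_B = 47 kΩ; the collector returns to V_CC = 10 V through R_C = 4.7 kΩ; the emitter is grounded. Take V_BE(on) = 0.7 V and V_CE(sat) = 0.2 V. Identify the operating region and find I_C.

Assume active: I_B = (8.8 − 0.7)/47 = 0.172 mA, giving I_C = β·I_B = 25.9 mA.
But then V_CE = 10 − 25.9×4.7 = -112 V < V_CE(sat) = 0.2 V — impossible in the active region.
So the transistor is saturated. With V_CE = 0.2 V, I_C = (V_CC − 0.2)/R_C = 9.8/4.7 = 2.09 mA.
Check: β·I_B = 25.9 mA > I_C = 2.09 mA, confirming saturation.

saturation; I_C ≈ 2.1 mA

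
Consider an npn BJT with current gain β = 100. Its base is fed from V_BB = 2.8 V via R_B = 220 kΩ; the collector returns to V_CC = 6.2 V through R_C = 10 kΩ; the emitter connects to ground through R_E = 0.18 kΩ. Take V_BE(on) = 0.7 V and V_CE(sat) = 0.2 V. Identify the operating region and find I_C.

Assume active: I_B = (2.8 − 0.7)/(220 + 101×0.18) = 0.00882 mA, I_C = β·I_B = 0.882 mA.
Then V_CE = 6.2 − 0.882×10 − 0.891×0.18 = -2.78 V < 0.2 V — the active assumption fails.
Re-solve with V_CE = 0.2 V. KCL at the emitter: V_E/R_E = (V_BB−0.7−V_E)/R_B + (V_CC−0.2−V_E)/R_C, giving V_E = 0.108 V.
I_C = (V_CC − 0.2 − V_E)/R_C = (6 − 0.108)/10 = 0.589 mA.
Check: I_B = (2.1 − 0.108)/220 = 0.00906 mA, and β·I_B = 0.906 mA > I_C, confirming saturation.

saturation; I_C ≈ 0.59 mA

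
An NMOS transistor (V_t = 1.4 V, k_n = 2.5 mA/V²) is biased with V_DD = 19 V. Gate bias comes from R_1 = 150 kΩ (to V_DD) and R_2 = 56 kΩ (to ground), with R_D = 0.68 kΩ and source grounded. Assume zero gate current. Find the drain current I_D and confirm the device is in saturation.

V_G = V_DD·R_2/(R_1+R_2) = 19×56/206 = 5.17 V. With the source grounded, V_GS = V_G = 5.17 V.
Assume saturation: I_D = (k_n/2)(V_GS − V_t)² = (2.5/2)×(5.17 − 1.4)² = 1.25×3.77² = 17.7 mA.
V_DS = V_DD − I_D·R_D = 19 − 17.7×0.68 = 6.95 V.
Saturation requires V_DS ≥ V_GS − V_t = 3.77 V; 6.95 ≥ 3.77 ✓.

I_D ≈ 18 mA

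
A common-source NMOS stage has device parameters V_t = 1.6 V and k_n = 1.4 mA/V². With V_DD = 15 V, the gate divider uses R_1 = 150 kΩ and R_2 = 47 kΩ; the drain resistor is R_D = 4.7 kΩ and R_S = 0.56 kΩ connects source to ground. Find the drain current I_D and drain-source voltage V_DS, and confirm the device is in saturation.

V_G = V_DD·R_2/(R_1+R_2) = 15×47/197 = 3.58 V.
Assume saturation: I_D = (k_n/2)(V_GS − V_t)² with V_GS = V_G − I_D·R_S = 3.58 − 0.56·I_D.
Substituting gives 0.22·I_D² − 2.55·I_D + 2.74 = 0, with roots I_D = 1.2 or 10.4 mA.
The root I_D = 10.4 mA gives V_GS = -2.26 V ≤ V_t, so take I_D = 1.2 mA.
Then V_GS = 2.91 V and V_DS = V_DD − I_D(R_D+R_S) = 15 − 1.2×5.26 = 8.7 V.
Saturation requires V_DS ≥ V_GS − V_t = 1.31 V; 8.7 ≥ 1.31 ✓.

I_D ≈ 1.2 mA, V_DS ≈ 8.7 V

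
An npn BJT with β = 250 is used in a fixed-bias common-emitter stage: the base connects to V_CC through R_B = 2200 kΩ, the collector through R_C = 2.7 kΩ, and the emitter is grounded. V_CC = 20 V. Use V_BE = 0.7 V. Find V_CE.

V_CE ≈ 14 V

Base loop: V_CC = I_B·R_B + V_BE, so I_B = (20 − 0.7)/2200 kΩ = 0.00877 mA.
In the active region I_C = β·I_B = 250 × 0.00877 = 2.19 mA.
Collector loop: V_CE = V_CC − I_C·R_C = 20 − 2.19×2.7 = 14.1 V.
Since V_CE = 14.1 V > V_CE(sat) ≈ 0.2 V, the transistor is in the active region as assumed.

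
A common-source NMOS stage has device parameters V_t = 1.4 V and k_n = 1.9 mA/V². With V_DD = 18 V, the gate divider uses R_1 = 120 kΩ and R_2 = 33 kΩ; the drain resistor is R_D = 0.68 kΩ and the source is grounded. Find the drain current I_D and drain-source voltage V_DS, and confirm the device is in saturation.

V_G = V_DD·R_2/(R_1+R_2) = 18×33/153 = 3.88 V. With the source grounded, V_GS = V_G = 3.88 V.
Assume saturation: I_D = (k_n/2)(V_GS − V_t)² = (1.9/2)×(3.88 − 1.4)² = 0.95×2.48² = 5.85 mA.
V_DS = V_DD − I_D·R_D = 18 − 5.85×0.68 = 14 V.
Saturation requires V_DS ≥ V_GS − V_t = 2.48 V; 14 ≥ 2.48 ✓.

I_D ≈ 5.9 mA, V_DS ≈ 14 V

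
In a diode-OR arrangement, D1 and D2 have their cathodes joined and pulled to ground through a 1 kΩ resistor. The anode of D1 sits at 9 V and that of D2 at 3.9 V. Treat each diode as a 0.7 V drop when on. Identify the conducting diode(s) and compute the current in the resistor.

Only D1 conducts; I_R ≈ 8.3 mA

Assume both conduct. Then node N would need to be at both 9−0.7 = 8.3 V and 3.9−0.7 = 3.2 V, which is impossible.
Assume only D1 conducts: V_N = 9 − 0.7 = 8.3 V, so I_R = 8.3/1 = 8.3 mA.
Check D2: its anode-to-cathode voltage is 3.9 − 8.3 = -4.4 V < 0.7 V, so it is off. The assumption is consistent.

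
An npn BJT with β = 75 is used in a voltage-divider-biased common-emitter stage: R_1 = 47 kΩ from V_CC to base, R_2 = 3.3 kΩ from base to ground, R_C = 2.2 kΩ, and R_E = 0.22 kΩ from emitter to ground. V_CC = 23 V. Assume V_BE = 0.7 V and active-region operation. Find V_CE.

V_CE ≈ 16 V

Thevenize the base divider: V_Th = V_CC·R_2/(R_1+R_2) = 23×3.3/50.3 = 1.51 V, R_Th = R_1‖R_2 = 3.08 kΩ.
Base-emitter loop: V_Th = I_B·R_Th + V_BE + (β+1)I_B·R_E, so I_B = (1.51 − 0.7) / (3.08 + 76×0.22) = 0.0408 mA.
I_C = β·I_B = 75×0.0408 = 3.06 mA, and I_E = (β+1)I_B = 3.1 mA.
V_CE = V_CC − I_C·R_C − I_E·R_E = 23 − 3.06×2.2 − 3.1×0.22 = 15.6 V.
V_CE = 15.6 V > 0.2 V confirms active-region operation.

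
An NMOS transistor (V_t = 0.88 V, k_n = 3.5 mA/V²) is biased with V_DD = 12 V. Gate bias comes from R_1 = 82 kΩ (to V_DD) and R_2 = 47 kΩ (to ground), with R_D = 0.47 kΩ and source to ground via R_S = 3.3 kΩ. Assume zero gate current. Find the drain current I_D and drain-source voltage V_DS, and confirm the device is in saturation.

V_G = V_DD·R_2/(R_1+R_2) = 12×47/129 = 4.37 V.
Assume saturation: I_D = (k_n/2)(V_GS − V_t)² with V_GS = V_G − I_D·R_S = 4.37 − 3.3·I_D.
Substituting gives 19.1·I_D² − 41.3·I_D + 21.3 = 0, with roots I_D = 0.847 or 1.32 mA.
The root I_D = 1.32 mA gives V_GS = 0.011 V ≤ V_t, so take I_D = 0.847 mA.
Then V_GS = 1.58 V and V_DS = V_DD − I_D(R_D+R_S) = 12 − 0.847×3.77 = 8.81 V.
Saturation requires V_DS ≥ V_GS − V_t = 0.696 V; 8.81 ≥ 0.696 ✓.

I_D ≈ 0.85 mA, V_DS ≈ 8.8 V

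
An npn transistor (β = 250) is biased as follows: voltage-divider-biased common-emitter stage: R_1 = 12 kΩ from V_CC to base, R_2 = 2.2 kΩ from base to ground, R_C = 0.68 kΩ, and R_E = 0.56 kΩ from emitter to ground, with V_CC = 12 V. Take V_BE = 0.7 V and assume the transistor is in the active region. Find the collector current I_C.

I_C ≈ 2 mA

Thevenize the base divider: V_Th = V_CC·R_2/(R_1+R_2) = 12×2.2/14.2 = 1.86 V, R_Th = R_1‖R_2 = 1.86 kΩ.
Base-emitter loop: V_Th = I_B·R_Th + V_BE + (β+1)I_B·R_E, so I_B = (1.86 − 0.7) / (1.86 + 251×0.56) = 0.00814 mA.
I_C = β·I_B = 250×0.00814 = 2.03 mA, and I_E = (β+1)I_B = 2.04 mA.
V_CE = V_CC − I_C·R_C − I_E·R_E = 12 − 2.03×0.68 − 2.04×0.56 = 9.47 V.
V_CE = 9.47 V > 0.2 V confirms active-region operation.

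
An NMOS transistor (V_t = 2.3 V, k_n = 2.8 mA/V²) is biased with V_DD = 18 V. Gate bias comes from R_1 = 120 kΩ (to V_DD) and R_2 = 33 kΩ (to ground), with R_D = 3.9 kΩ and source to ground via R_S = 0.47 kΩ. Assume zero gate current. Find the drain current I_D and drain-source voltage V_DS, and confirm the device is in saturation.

I_D ≈ 1.3 mA, V_DS ≈ 12 V

V_G = V_DD·R_2/(R_1+R_2) = 18×33/153 = 3.88 V.
Assume saturation: I_D = (k_n/2)(V_GS − V_t)² with V_GS = V_G − I_D·R_S = 3.88 − 0.47·I_D.
Substituting gives 0.309·I_D² − 3.08·I_D + 3.51 = 0, with roots I_D = 1.31 or 8.66 mA.
The root I_D = 8.66 mA gives V_GS = -0.187 V ≤ V_t, so take I_D = 1.31 mA.
Then V_GS = 3.27 V and V_DS = V_DD − I_D(R_D+R_S) = 18 − 1.31×4.37 = 12.3 V.
Saturation requires V_DS ≥ V_GS − V_t = 0.967 V; 12.3 ≥ 0.967 ✓.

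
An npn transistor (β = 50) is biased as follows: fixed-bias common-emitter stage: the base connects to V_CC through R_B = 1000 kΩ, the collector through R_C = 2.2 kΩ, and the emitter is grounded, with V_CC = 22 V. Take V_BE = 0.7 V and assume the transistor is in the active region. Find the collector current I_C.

Base loop: V_CC = I_B·R_B + V_BE, so I_B = (22 − 0.7)/1000 kΩ = 0.0213 mA.
In the active region I_C = β·I_B = 50 × 0.0213 = 1.06 mA.
Collector loop: V_CE = V_CC − I_C·R_C = 22 − 1.06×2.2 = 19.7 V.
Since V_CE = 19.7 V > V_CE(sat) ≈ 0.2 V, the transistor is in the active region as assumed.

I_C ≈ 1.1 mA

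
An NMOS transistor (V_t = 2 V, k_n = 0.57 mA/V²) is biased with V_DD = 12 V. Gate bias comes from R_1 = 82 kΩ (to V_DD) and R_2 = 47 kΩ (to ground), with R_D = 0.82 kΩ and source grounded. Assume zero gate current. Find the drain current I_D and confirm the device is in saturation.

V_G = V_DD·R_2/(R_1+R_2) = 12×47/129 = 4.37 V. With the source grounded, V_GS = V_G = 4.37 V.
Assume saturation: I_D = (k_n/2)(V_GS − V_t)² = (0.57/2)×(4.37 − 2)² = 0.285×2.37² = 1.6 mA.
V_DS = V_DD − I_D·R_D = 12 − 1.6×0.82 = 10.7 V.
Saturation requires V_DS ≥ V_GS − V_t = 2.37 V; 10.7 ≥ 2.37 ✓.

I_D ≈ 1.6 mA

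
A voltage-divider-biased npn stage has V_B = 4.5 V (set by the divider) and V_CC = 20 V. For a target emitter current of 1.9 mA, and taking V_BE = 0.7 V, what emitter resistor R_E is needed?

V_E = V_B − V_BE = 4.5 − 0.7 = 3.8 V.
R_E = V_E / I_E = 3.8 / 1.9 = 2 kΩ.

R_E ≈ 2 kΩ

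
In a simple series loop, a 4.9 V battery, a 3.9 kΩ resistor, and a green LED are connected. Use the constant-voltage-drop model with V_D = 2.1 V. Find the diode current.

KVL around the loop: 4.9 = V_D + I·R = 2.1 + I × 3.9 kΩ.
So I = (4.9 − 2.1) / 3.9 kΩ = 2.8 / 3.9 = 0.718 mA.

I ≈ 0.72 mA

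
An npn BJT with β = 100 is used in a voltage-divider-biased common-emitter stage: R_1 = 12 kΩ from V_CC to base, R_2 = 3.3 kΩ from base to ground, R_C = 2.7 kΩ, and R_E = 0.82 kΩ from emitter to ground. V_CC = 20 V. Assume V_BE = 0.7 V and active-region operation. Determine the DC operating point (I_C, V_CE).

Thevenize the base divider: V_Th = V_CC·R_2/(R_1+R_2) = 20×3.3/15.3 = 4.31 V, R_Th = R_1‖R_2 = 2.59 kΩ.
Base-emitter loop: V_Th = I_B·R_Th + V_BE + (β+1)I_B·R_E, so I_B = (4.31 − 0.7) / (2.59 + 101×0.82) = 0.0423 mA.
I_C = β·I_B = 100×0.0423 = 4.23 mA, and I_E = (β+1)I_B = 4.27 mA.
V_CE = V_CC − I_C·R_C − I_E·R_E = 20 − 4.23×2.7 − 4.27×0.82 = 5.07 V.
V_CE = 5.07 V > 0.2 V confirms active-region operation.

I_C ≈ 4.2 mA, V_CE ≈ 5.1 V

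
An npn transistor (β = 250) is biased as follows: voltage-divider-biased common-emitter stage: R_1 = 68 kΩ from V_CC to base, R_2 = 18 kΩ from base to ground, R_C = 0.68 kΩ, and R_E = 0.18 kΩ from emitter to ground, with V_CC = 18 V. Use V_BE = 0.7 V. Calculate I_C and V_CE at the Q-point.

I_C ≈ 13 mA, V_CE ≈ 6.9 V

Thevenize the base divider: V_Th = V_CC·R_2/(R_1+R_2) = 18×18/86 = 3.77 V, R_Th = R_1‖R_2 = 14.2 kΩ.
Base-emitter loop: V_Th = I_B·R_Th + V_BE + (β+1)I_B·R_E, so I_B = (3.77 − 0.7) / (14.2 + 251×0.18) = 0.0516 mA.
I_C = β·I_B = 250×0.0516 = 12.9 mA, and I_E = (β+1)I_B = 13 mA.
V_CE = V_CC − I_C·R_C − I_E·R_E = 18 − 12.9×0.68 − 13×0.18 = 6.89 V.
V_CE = 6.89 V > 0.2 V confirms active-region operation.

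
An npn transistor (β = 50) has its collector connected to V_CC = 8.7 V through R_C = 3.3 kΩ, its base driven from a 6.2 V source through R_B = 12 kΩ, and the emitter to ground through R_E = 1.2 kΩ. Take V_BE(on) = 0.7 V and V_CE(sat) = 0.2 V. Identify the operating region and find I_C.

saturation; I_C ≈ 1.8 mA

Assume active: I_B = (6.2 − 0.7)/(12 + 51×1.2) = 0.0751 mA, I_C = β·I_B = 3.76 mA.
Then V_CE = 8.7 − 3.76×3.3 − 3.83×1.2 = -8.3 V < 0.2 V — the active assumption fails.
Re-solve with V_CE = 0.2 V. KCL at the emitter: V_E/R_E = (V_BB−0.7−V_E)/R_B + (V_CC−0.2−V_E)/R_C, giving V_E = 2.49 V.
I_C = (V_CC − 0.2 − V_E)/R_C = (8.5 − 2.49)/3.3 = 1.82 mA.
Check: I_B = (5.5 − 2.49)/12 = 0.251 mA, and β·I_B = 12.6 mA > I_C, confirming saturation.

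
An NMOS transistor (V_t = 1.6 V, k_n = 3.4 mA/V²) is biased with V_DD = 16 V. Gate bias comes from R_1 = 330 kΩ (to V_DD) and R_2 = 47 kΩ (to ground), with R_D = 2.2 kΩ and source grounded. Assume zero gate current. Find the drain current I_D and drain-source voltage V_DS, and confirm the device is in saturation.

V_G = V_DD·R_2/(R_1+R_2) = 16×47/377 = 1.99 V. With the source grounded, V_GS = V_G = 1.99 V.
Assume saturation: I_D = (k_n/2)(V_GS − V_t)² = (3.4/2)×(1.99 − 1.6)² = 1.7×0.395² = 0.265 mA.
V_DS = V_DD − I_D·R_D = 16 − 0.265×2.2 = 15.4 V.
Saturation requires V_DS ≥ V_GS − V_t = 0.395 V; 15.4 ≥ 0.395 ✓.

I_D ≈ 0.26 mA, V_DS ≈ 15 V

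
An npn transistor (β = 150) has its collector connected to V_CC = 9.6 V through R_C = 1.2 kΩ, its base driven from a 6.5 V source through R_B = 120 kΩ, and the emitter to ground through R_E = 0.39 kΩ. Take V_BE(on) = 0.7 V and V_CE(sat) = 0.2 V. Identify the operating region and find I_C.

Assume active. Base-emitter loop: I_B = (V_BB − V_BE)/(R_B + (β+1)R_E) = (6.5 − 0.7)/(120 + 151×0.39) = 0.0324 mA.
I_C = β·I_B = 150×0.0324 = 4.86 mA.
V_CE = V_CC − I_C·R_C − I_E·R_E = 9.6 − 4.86×1.2 − 4.9×0.39 = 1.85 V > V_CE(sat), so the active-region assumption holds.

active; I_C ≈ 4.9 mA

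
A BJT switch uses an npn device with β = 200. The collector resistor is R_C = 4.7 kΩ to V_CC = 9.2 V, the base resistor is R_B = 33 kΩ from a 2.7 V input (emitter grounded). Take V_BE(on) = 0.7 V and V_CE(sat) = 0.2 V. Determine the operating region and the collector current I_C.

saturation; I_C ≈ 1.9 mA

Assume active: I_B = (2.7 − 0.7)/33 = 0.0606 mA, giving I_C = β·I_B = 12.1 mA.
But then V_CE = 9.2 − 12.1×4.7 = -47.8 V < V_CE(sat) = 0.2 V — impossible in the active region.
So the transistor is saturated. With V_CE = 0.2 V, I_C = (V_CC − 0.2)/R_C = 9/4.7 = 1.91 mA.
Check: β·I_B = 12.1 mA > I_C = 1.91 mA, confirming saturation.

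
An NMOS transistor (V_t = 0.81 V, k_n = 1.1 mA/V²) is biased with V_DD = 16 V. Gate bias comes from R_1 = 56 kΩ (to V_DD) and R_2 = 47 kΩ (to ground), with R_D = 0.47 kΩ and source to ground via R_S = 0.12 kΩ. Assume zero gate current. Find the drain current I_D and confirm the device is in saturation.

V_G = V_DD·R_2/(R_1+R_2) = 16×47/103 = 7.3 V.
Assume saturation: I_D = (k_n/2)(V_GS − V_t)² with V_GS = V_G − I_D·R_S = 7.3 − 0.12·I_D.
Substituting gives 0.00792·I_D² − 1.86·I_D + 23.2 = 0, with roots I_D = 13.2 or 221 mA.
The root I_D = 221 mA gives V_GS = -19.2 V ≤ V_t, so take I_D = 13.2 mA.
Then V_GS = 5.71 V and V_DS = V_DD − I_D(R_D+R_S) = 16 − 13.2×0.59 = 8.2 V.
Saturation requires V_DS ≥ V_GS − V_t = 4.9 V; 8.2 ≥ 4.9 ✓.

I_D ≈ 13 mA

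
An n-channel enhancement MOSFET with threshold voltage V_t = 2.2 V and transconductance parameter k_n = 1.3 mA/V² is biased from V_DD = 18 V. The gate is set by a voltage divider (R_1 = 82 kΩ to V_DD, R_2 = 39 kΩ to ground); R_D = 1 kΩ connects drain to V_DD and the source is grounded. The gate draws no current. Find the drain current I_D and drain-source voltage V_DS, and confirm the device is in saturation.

V_G = V_DD·R_2/(R_1+R_2) = 18×39/121 = 5.8 V. With the source grounded, V_GS = V_G = 5.8 V.
Assume saturation: I_D = (k_n/2)(V_GS − V_t)² = (1.3/2)×(5.8 − 2.2)² = 0.65×3.6² = 8.43 mA.
V_DS = V_DD − I_D·R_D = 18 − 8.43×1 = 9.57 V.
Saturation requires V_DS ≥ V_GS − V_t = 3.6 V; 9.57 ≥ 3.6 ✓.

I_D ≈ 8.4 mA, V_DS ≈ 9.6 V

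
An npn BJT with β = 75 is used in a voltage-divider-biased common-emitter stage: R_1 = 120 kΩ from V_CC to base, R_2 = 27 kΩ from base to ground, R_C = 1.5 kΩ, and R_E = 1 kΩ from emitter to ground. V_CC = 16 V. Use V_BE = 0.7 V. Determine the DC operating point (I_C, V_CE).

Thevenize the base divider: V_Th = V_CC·R_2/(R_1+R_2) = 16×27/147 = 2.94 V, R_Th = R_1‖R_2 = 22 kΩ.
Base-emitter loop: V_Th = I_B·R_Th + V_BE + (β+1)I_B·R_E, so I_B = (2.94 − 0.7) / (22 + 76×1) = 0.0228 mA.
I_C = β·I_B = 75×0.0228 = 1.71 mA, and I_E = (β+1)I_B = 1.74 mA.
V_CE = V_CC − I_C·R_C − I_E·R_E = 16 − 1.71×1.5 − 1.74×1 = 11.7 V.
V_CE = 11.7 V > 0.2 V confirms active-region operation.

I_C ≈ 1.7 mA, V_CE ≈ 12 V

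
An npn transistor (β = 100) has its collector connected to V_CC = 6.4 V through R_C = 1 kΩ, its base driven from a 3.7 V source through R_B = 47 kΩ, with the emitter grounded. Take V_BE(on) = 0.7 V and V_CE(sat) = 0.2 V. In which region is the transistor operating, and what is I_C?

Assume active: I_B = (3.7 − 0.7)/47 = 0.0638 mA, giving I_C = β·I_B = 6.38 mA.
But then V_CE = 6.4 − 6.38×1 = 0.017 V < V_CE(sat) = 0.2 V — impossible in the active region.
So the transistor is saturated. With V_CE = 0.2 V, I_C = (V_CC − 0.2)/R_C = 6.2/1 = 6.2 mA.
Check: β·I_B = 6.38 mA > I_C = 6.2 mA, confirming saturation.

saturation; I_C ≈ 6.2 mA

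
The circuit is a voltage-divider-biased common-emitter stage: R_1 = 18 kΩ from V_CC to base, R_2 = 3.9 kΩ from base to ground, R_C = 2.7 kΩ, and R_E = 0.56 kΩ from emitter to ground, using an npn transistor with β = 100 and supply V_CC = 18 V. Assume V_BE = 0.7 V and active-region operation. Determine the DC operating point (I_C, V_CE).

I_C ≈ 4.2 mA, V_CE ≈ 4.3 V

Thevenize the base divider: V_Th = V_CC·R_2/(R_1+R_2) = 18×3.9/21.9 = 3.21 V, R_Th = R_1‖R_2 = 3.21 kΩ.
Base-emitter loop: V_Th = I_B·R_Th + V_BE + (β+1)I_B·R_E, so I_B = (3.21 − 0.7) / (3.21 + 101×0.56) = 0.0419 mA.
I_C = β·I_B = 100×0.0419 = 4.19 mA, and I_E = (β+1)I_B = 4.23 mA.
V_CE = V_CC − I_C·R_C − I_E·R_E = 18 − 4.19×2.7 − 4.23×0.56 = 4.31 V.
V_CE = 4.31 V > 0.2 V confirms active-region operation.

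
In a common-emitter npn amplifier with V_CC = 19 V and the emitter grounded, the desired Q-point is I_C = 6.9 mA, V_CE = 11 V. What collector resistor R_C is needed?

R_C ≈ 1.2 kΩ

Collector loop: V_CC = I_C·R_C + V_CE.
R_C = (V_CC − V_CE)/I_C = (19 − 11)/6.9 = 1.16 kΩ.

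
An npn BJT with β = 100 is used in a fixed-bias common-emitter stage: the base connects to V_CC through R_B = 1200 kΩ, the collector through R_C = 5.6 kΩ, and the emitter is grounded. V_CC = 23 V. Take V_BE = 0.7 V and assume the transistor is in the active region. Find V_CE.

Base loop: V_CC = I_B·R_B + V_BE, so I_B = (23 − 0.7)/1200 kΩ = 0.0186 mA.
In the active region I_C = β·I_B = 100 × 0.0186 = 1.86 mA.
Collector loop: V_CE = V_CC − I_C·R_C = 23 − 1.86×5.6 = 12.6 V.
Since V_CE = 12.6 V > V_CE(sat) ≈ 0.2 V, the transistor is in the active region as assumed.

V_CE ≈ 13 V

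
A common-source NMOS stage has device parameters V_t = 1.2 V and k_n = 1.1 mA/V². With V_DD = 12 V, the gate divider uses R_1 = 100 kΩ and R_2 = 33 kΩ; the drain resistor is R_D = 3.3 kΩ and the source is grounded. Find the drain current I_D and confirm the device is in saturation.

V_G = V_DD·R_2/(R_1+R_2) = 12×33/133 = 2.98 V. With the source grounded, V_GS = V_G = 2.98 V.
Assume saturation: I_D = (k_n/2)(V_GS − V_t)² = (1.1/2)×(2.98 − 1.2)² = 0.55×1.78² = 1.74 mA.
V_DS = V_DD − I_D·R_D = 12 − 1.74×3.3 = 6.27 V.
Saturation requires V_DS ≥ V_GS − V_t = 1.78 V; 6.27 ≥ 1.78 ✓.

I_D ≈ 1.7 mA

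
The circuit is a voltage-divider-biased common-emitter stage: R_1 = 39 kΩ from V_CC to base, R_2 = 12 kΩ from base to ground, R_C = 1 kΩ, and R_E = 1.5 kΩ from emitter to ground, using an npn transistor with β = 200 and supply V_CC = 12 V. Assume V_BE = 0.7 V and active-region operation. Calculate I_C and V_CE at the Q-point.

Thevenize the base divider: V_Th = V_CC·R_2/(R_1+R_2) = 12×12/51 = 2.82 V, R_Th = R_1‖R_2 = 9.18 kΩ.
Base-emitter loop: V_Th = I_B·R_Th + V_BE + (β+1)I_B·R_E, so I_B = (2.82 − 0.7) / (9.18 + 201×1.5) = 0.00684 mA.
I_C = β·I_B = 200×0.00684 = 1.37 mA, and I_E = (β+1)I_B = 1.37 mA.
V_CE = V_CC − I_C·R_C − I_E·R_E = 12 − 1.37×1 − 1.37×1.5 = 8.57 V.
V_CE = 8.57 V > 0.2 V confirms active-region operation.

I_C ≈ 1.4 mA, V_CE ≈ 8.6 V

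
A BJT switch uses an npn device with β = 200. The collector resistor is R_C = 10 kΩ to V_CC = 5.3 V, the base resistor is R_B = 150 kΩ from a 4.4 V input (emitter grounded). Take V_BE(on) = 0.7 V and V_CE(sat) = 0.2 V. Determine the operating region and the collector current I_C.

saturation; I_C ≈ 0.51 mA

Assume active: I_B = (4.4 − 0.7)/150 = 0.0247 mA, giving I_C = β·I_B = 4.93 mA.
But then V_CE = 5.3 − 4.93×10 = -44 V < V_CE(sat) = 0.2 V — impossible in the active region.
So the transistor is saturated. With V_CE = 0.2 V, I_C = (V_CC − 0.2)/R_C = 5.1/10 = 0.51 mA.
Check: β·I_B = 4.93 mA > I_C = 0.51 mA, confirming saturation.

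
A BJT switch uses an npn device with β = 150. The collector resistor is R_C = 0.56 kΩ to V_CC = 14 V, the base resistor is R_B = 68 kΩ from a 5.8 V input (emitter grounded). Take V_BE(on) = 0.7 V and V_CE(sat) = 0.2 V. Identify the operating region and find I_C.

active; I_C ≈ 11 mA

Assume active. Base-emitter loop: I_B = (V_BB − V_BE)/R_B = (5.8 − 0.7)/68 = 0.075 mA.
I_C = β·I_B = 150×0.075 = 11.2 mA.
V_CE = V_CC − I_C·R_C = 14 − 11.2×0.56 = 7.7 V > V_CE(sat), so the active-region assumption holds.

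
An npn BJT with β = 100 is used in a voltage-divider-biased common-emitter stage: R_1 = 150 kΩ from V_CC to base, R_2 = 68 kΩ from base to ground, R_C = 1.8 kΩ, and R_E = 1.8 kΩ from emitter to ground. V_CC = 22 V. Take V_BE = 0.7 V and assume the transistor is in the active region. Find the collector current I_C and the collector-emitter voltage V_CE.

I_C ≈ 2.7 mA, V_CE ≈ 12 V

Thevenize the base divider: V_Th = V_CC·R_2/(R_1+R_2) = 22×68/218 = 6.86 V, R_Th = R_1‖R_2 = 46.8 kΩ.
Base-emitter loop: V_Th = I_B·R_Th + V_BE + (β+1)I_B·R_E, so I_B = (6.86 − 0.7) / (46.8 + 101×1.8) = 0.027 mA.
I_C = β·I_B = 100×0.027 = 2.7 mA, and I_E = (β+1)I_B = 2.72 mA.
V_CE = V_CC − I_C·R_C − I_E·R_E = 22 − 2.7×1.8 − 2.72×1.8 = 12.2 V.
V_CE = 12.2 V > 0.2 V confirms active-region operation.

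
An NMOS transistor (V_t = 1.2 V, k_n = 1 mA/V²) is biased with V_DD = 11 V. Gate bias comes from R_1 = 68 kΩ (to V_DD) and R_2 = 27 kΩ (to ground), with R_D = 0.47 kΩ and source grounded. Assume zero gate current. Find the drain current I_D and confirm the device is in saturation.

I_D ≈ 1.9 mA

V_G = V_DD·R_2/(R_1+R_2) = 11×27/95 = 3.13 V. With the source grounded, V_GS = V_G = 3.13 V.
Assume saturation: I_D = (k_n/2)(V_GS − V_t)² = (1/2)×(3.13 − 1.2)² = 0.5×1.93² = 1.86 mA.
V_DS = V_DD − I_D·R_D = 11 − 1.86×0.47 = 10.1 V.
Saturation requires V_DS ≥ V_GS − V_t = 1.93 V; 10.1 ≥ 1.93 ✓.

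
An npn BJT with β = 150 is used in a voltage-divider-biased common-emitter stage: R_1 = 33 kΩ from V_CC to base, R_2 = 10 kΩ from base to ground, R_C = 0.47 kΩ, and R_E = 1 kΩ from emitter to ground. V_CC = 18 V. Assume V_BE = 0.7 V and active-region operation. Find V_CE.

Thevenize the base divider: V_Th = V_CC·R_2/(R_1+R_2) = 18×10/43 = 4.19 V, R_Th = R_1‖R_2 = 7.67 kΩ.
Base-emitter loop: V_Th = I_B·R_Th + V_BE + (β+1)I_B·R_E, so I_B = (4.19 − 0.7) / (7.67 + 151×1) = 0.022 mA.
I_C = β·I_B = 150×0.022 = 3.3 mA, and I_E = (β+1)I_B = 3.32 mA.
V_CE = V_CC − I_C·R_C − I_E·R_E = 18 − 3.3×0.47 − 3.32×1 = 13.1 V.
V_CE = 13.1 V > 0.2 V confirms active-region operation.

V_CE ≈ 13 V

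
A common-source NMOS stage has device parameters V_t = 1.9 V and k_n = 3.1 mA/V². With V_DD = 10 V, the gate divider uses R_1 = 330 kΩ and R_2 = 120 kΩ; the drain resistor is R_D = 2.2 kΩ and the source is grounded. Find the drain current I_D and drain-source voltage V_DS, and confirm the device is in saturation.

V_G = V_DD·R_2/(R_1+R_2) = 10×120/450 = 2.67 V. With the source grounded, V_GS = V_G = 2.67 V.
Assume saturation: I_D = (k_n/2)(V_GS − V_t)² = (3.1/2)×(2.67 − 1.9)² = 1.55×0.767² = 0.911 mA.
V_DS = V_DD − I_D·R_D = 10 − 0.911×2.2 = 8 V.
Saturation requires V_DS ≥ V_GS − V_t = 0.767 V; 8 ≥ 0.767 ✓.

I_D ≈ 0.91 mA, V_DS ≈ 8 V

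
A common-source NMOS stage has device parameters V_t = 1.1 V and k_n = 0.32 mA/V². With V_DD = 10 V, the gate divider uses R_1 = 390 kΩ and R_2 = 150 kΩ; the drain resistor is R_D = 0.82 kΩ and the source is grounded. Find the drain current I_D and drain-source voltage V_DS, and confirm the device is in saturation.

V_G = V_DD·R_2/(R_1+R_2) = 10×150/540 = 2.78 V. With the source grounded, V_GS = V_G = 2.78 V.
Assume saturation: I_D = (k_n/2)(V_GS − V_t)² = (0.32/2)×(2.78 − 1.1)² = 0.16×1.68² = 0.45 mA.
V_DS = V_DD − I_D·R_D = 10 − 0.45×0.82 = 9.63 V.
Saturation requires V_DS ≥ V_GS − V_t = 1.68 V; 9.63 ≥ 1.68 ✓.

I_D ≈ 0.45 mA, V_DS ≈ 9.6 V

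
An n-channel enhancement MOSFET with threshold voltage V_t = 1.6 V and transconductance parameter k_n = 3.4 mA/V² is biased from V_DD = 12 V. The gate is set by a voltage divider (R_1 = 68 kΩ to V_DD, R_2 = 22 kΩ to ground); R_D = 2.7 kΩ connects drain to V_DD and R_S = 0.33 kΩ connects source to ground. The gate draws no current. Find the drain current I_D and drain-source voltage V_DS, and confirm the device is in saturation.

I_D ≈ 1.3 mA, V_DS ≈ 7.9 V

V_G = V_DD·R_2/(R_1+R_2) = 12×22/90 = 2.93 V.
Assume saturation: I_D = (k_n/2)(V_GS − V_t)² with V_GS = V_G − I_D·R_S = 2.93 − 0.33·I_D.
Substituting gives 0.185·I_D² − 2.5·I_D + 3.02 = 0, with roots I_D = 1.35 or 12.1 mA.
The root I_D = 12.1 mA gives V_GS = -1.07 V ≤ V_t, so take I_D = 1.35 mA.
Then V_GS = 2.49 V and V_DS = V_DD − I_D(R_D+R_S) = 12 − 1.35×3.03 = 7.92 V.
Saturation requires V_DS ≥ V_GS − V_t = 0.889 V; 7.92 ≥ 0.889 ✓.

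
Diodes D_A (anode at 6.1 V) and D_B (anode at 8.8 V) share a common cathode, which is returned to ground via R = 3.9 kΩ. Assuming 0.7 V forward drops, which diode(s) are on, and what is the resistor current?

Assume both conduct. Then node N would need to be at both 6.1−0.7 = 5.4 V and 8.8−0.7 = 8.1 V, which is impossible.
Assume only D_B conducts: V_N = 8.8 − 0.7 = 8.1 V, so I_R = 8.1/3.9 = 2.08 mA.
Check D_A: its anode-to-cathode voltage is 6.1 − 8.1 = -2 V < 0.7 V, so it is off. The assumption is consistent.

Only D_B conducts; I_R ≈ 2.1 mA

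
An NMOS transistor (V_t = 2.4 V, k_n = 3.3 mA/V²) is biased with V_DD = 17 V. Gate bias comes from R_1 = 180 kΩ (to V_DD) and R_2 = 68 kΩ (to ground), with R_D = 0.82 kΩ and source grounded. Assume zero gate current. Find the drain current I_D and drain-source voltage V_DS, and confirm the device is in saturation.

V_G = V_DD·R_2/(R_1+R_2) = 17×68/248 = 4.66 V. With the source grounded, V_GS = V_G = 4.66 V.
Assume saturation: I_D = (k_n/2)(V_GS − V_t)² = (3.3/2)×(4.66 − 2.4)² = 1.65×2.26² = 8.44 mA.
V_DS = V_DD − I_D·R_D = 17 − 8.44×0.82 = 10.1 V.
Saturation requires V_DS ≥ V_GS − V_t = 2.26 V; 10.1 ≥ 2.26 ✓.

I_D ≈ 8.4 mA, V_DS ≈ 10 V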